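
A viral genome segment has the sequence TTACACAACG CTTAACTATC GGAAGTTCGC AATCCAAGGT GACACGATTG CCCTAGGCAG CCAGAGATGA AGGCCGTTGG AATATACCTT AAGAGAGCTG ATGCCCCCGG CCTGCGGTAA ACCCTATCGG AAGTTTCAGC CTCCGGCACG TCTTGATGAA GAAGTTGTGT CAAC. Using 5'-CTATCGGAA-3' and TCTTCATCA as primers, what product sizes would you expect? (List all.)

147 bp, 39 bp

The forward primer CTATCGGAA matches the top strand at positions 16–24, 124–132.
The reverse primer's reverse complement is TGATGAAGA, matching at positions 154–162.
Each forward site pairs with the reverse site to give a product ending at position 162: sizes 147, 39 bp.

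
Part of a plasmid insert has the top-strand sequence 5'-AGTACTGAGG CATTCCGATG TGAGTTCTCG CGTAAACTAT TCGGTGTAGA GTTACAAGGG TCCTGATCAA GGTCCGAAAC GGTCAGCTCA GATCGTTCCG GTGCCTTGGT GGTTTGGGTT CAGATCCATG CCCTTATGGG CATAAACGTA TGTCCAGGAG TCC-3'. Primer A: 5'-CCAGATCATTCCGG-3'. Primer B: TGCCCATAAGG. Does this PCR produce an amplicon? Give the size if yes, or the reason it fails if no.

Primer A (CCAGATCATTCCGG) does not match the top strand, and its reverse complement CCGGAATGATCTGG does not match either.
With no annealing site for primer A, no amplification occurs.

No product — primer A has no binding site in the template.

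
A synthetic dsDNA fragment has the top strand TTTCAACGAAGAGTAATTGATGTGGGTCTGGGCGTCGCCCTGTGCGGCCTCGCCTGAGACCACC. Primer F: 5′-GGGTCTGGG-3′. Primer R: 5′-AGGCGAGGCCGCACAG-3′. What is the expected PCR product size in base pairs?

32 bp

Forward primer GGGTCTGGG is found on the top strand at positions 24–32.
The reverse primer's reverse complement is CTGTGCGGCCTCGCCT, which matches the template at positions 40–55.
Product length = (reverse-primer end) − (forward-primer start) + 1 = 55 − 24 + 1 = 32 bp.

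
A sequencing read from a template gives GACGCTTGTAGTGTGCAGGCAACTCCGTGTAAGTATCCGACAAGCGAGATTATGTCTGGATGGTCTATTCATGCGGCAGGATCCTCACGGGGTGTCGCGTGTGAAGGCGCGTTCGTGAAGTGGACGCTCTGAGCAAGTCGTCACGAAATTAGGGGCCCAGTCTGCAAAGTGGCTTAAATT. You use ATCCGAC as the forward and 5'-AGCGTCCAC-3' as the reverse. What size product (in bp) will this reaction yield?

94 bp

The forward primer matches the template at positions 35–41.
Taking the reverse complement of AGCGTCCAC gives GTGGACGCT, found at positions 120–128 on the template; the primer anneals here to the top strand with its 3' end pointing upstream.
Amplicon spans positions 35–128: 94 bp.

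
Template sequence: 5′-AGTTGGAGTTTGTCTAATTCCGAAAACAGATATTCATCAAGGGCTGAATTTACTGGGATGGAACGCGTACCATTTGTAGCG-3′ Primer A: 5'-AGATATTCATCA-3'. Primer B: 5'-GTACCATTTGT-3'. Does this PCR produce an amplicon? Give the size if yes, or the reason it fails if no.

No product — both primers anneal to the same strand and extend in the same direction.

Primer A (AGATATTCATCA) matches the top strand at positions 28–39 (3' end points downstream).
Primer B (GTACCATTTGT) also matches the top strand directly, at positions 67–77 — its reverse complement ACAAATGGTAC is not present.
Both primers anneal to the bottom strand with 3' ends pointing the same way, so neither can prime synthesis back toward the other.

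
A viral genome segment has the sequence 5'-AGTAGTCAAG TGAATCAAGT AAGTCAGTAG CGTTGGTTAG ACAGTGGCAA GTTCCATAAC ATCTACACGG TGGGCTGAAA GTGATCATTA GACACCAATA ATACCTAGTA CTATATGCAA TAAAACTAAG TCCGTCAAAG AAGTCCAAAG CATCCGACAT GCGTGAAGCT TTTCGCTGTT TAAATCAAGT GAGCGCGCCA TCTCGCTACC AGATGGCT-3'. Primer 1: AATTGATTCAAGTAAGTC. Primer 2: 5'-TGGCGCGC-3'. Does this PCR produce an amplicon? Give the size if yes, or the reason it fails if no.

No product — primer 1 has no binding site in the template.

Primer 1 (AATTGATTCAAGTAAGTC) does not match the top strand, and its reverse complement GACTTACTTGAATCAATT does not match either.
With no annealing site for primer 1, no amplification occurs.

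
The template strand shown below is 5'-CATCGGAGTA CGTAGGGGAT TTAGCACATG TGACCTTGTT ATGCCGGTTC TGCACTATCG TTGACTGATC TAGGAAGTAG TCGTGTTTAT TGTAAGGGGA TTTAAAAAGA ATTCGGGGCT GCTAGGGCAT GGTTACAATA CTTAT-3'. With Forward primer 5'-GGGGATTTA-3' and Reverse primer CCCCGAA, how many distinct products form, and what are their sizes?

The forward primer GGGGATTTA matches the top strand at positions 15–23, 96–104.
The reverse primer's reverse complement is TTCGGGG, matching at positions 112–118.
Each forward site pairs with the reverse site to give a product ending at position 118: sizes 104, 23 bp.

Two products: 104 bp, 23 bp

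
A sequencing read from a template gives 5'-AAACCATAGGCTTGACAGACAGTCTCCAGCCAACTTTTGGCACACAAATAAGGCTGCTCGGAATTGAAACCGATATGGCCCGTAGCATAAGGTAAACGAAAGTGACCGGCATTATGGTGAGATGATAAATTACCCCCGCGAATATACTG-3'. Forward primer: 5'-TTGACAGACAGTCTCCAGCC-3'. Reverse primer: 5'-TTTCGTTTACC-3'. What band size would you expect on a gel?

The forward primer matches the template at positions 12–31.
Taking the reverse complement of TTTCGTTTACC gives GGTAAACGAAA, found at positions 91–101 on the template; the primer anneals here to the top strand with its 3' end pointing upstream.
Product length = (reverse-primer end) − (forward-primer start) + 1 = 101 − 12 + 1 = 90 bp.

90 bp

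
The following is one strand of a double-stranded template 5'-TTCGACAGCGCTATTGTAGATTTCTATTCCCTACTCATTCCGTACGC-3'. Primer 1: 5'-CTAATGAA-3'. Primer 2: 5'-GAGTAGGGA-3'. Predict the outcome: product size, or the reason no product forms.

Primer 1 (CTAATGAA) does not match the top strand, and its reverse complement TTCATTAG does not match either.
With no annealing site for primer 1, no amplification occurs.

No product — primer 1 has no binding site in the template.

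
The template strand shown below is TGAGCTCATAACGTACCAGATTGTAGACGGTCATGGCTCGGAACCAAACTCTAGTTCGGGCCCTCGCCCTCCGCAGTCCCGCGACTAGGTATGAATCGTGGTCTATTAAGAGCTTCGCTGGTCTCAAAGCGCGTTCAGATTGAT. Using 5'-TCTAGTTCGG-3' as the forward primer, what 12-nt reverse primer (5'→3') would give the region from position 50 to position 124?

The product's 3' end on the top strand is position 124.
The reverse primer anneals to the top strand over positions 113–124, i.e. to CTTCGCTGGTCT.
Its sequence written 5'→3' is the reverse complement: AGACCAGCGAAG.

5'-AGACCAGCGAAG-3'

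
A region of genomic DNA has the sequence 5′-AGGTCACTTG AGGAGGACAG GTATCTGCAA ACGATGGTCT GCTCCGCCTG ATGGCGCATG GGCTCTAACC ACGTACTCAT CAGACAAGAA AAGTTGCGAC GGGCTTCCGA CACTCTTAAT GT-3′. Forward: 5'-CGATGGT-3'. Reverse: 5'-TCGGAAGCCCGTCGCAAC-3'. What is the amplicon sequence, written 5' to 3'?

Scanning the template, CGATGGT occurs at positions 32–38; this primer anneals to the bottom strand there with its 3' end pointing downstream.
Reverse complement of the reverse primer: GTTGCGACGGGCTTCCGA. This occurs on the top strand at positions 93–110.
The product is the template from position 32 through 110 (79 bp).

5'-CGATGGTCTGCTCCGCCTGATGGCGCATGGGCTCTAACCACGTACTCATCAGACAAGAAAAGTTGCGACGGGCTTCCGA-3'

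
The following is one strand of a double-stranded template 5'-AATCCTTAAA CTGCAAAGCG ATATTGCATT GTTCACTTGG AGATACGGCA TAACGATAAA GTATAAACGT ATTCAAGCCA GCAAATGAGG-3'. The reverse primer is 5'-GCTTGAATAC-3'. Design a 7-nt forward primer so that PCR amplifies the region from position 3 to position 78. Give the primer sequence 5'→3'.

5'-TCCTTAA-3'

The reverse primer's reverse complement GTATTCAAGC matches the template at positions 69–78; the product starts at position 3.
The forward primer is identical to the top strand over positions 3–9: TCCTTAA.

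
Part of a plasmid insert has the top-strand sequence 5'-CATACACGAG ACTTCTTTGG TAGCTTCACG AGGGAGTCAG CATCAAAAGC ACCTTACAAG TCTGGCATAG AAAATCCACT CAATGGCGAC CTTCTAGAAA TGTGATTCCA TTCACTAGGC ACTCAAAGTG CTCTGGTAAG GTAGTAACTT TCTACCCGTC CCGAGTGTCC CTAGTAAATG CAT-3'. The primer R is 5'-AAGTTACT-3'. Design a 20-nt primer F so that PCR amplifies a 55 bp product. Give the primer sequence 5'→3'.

5'-AGAAATGTGATTCCATTCAC-3'

The reverse primer's reverse complement AGTAACTT matches the template at positions 143–150, so the product ends at position 150.
A 55 bp product then starts at position 150 − 55 + 1 = 96.
The forward primer is identical to the top strand there: AGAAATGTGATTCCATTCAC.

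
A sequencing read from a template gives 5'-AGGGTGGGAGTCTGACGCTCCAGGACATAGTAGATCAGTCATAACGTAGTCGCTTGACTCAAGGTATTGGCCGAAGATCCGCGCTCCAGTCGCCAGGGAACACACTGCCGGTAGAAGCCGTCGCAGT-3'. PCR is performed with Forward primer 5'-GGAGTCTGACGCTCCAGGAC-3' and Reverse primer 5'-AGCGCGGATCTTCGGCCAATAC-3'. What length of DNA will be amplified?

79 bp

Scanning the template, GGAGTCTGACGCTCCAGGAC occurs at positions 7–26; this primer anneals to the bottom strand there with its 3' end pointing downstream.
Reverse complement of the reverse primer: GTATTGGCCGAAGATCCGCGCT. This occurs on the top strand at positions 64–85.
The product runs from position 7 to position 85, so its length is 85 − 7 + 1 = 79 bp.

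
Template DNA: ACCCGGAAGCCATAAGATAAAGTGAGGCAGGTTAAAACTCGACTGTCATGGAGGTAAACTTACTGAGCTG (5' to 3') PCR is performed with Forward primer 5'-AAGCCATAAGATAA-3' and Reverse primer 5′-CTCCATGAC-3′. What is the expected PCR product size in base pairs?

Forward primer AAGCCATAAGATAA is found on the top strand at positions 7–20.
Reverse complement of the reverse primer: GTCATGGAG. This occurs on the top strand at positions 45–53.
The product runs from position 7 to position 53, so its length is 53 − 7 + 1 = 47 bp.

47 bp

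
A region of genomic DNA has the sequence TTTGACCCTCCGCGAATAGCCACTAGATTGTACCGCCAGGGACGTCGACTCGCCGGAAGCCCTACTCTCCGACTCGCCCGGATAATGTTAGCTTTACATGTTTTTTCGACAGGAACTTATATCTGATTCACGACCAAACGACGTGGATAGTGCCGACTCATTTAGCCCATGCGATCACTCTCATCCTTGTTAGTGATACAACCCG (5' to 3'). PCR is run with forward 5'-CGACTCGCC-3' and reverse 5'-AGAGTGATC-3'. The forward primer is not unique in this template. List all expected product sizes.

The forward primer CGACTCGCC matches the top strand at positions 46–54, 70–78.
The reverse primer's reverse complement is GATCACTCT, matching at positions 173–181.
Each forward site pairs with the reverse site to give a product ending at position 181: sizes 136, 112 bp.

136 bp, 112 bp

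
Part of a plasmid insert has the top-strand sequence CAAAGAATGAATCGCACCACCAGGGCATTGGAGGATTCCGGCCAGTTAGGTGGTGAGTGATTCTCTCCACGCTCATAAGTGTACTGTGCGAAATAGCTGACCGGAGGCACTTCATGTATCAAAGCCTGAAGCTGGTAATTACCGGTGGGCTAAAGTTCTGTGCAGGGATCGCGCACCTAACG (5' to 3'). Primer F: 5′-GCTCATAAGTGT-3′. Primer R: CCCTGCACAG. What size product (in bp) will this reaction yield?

The forward primer matches the template at positions 71–82.
Taking the reverse complement of CCCTGCACAG gives CTGTGCAGGG, found at positions 158–167 on the template; the primer anneals here to the top strand with its 3' end pointing upstream.
Amplicon spans positions 71–167: 97 bp.

97 bp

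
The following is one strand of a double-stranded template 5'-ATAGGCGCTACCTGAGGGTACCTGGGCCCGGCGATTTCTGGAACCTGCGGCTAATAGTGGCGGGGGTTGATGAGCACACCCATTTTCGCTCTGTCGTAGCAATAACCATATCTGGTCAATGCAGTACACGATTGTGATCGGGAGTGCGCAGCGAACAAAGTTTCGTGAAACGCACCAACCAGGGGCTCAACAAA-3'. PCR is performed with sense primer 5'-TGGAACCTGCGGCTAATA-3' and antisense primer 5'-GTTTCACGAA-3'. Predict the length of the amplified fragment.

Scanning the template, TGGAACCTGCGGCTAATA occurs at positions 39–56; this primer anneals to the bottom strand there with its 3' end pointing downstream.
Taking the reverse complement of GTTTCACGAA gives TTCGTGAAAC, found at positions 162–171 on the template; the primer anneals here to the top strand with its 3' end pointing upstream.
Amplicon spans positions 39–171: 133 bp.

133 bp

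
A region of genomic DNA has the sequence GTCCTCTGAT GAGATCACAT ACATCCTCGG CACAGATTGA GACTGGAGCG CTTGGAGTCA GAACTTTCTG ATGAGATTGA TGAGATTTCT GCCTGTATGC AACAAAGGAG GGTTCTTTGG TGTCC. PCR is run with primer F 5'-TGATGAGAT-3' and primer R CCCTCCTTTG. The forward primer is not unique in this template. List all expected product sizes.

106 bp, 44 bp, 35 bp

The forward primer TGATGAGAT matches the top strand at positions 7–15, 69–77, 78–86.
The reverse primer's reverse complement is CAAAGGAGGG, matching at positions 103–112.
Each forward site pairs with the reverse site to give a product ending at position 112: sizes 106, 44, 35 bp.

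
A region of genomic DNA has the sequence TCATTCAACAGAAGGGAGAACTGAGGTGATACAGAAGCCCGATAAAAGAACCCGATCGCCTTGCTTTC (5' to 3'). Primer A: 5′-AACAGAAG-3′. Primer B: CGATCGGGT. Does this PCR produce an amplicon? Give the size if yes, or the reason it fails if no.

Yes — a 52 bp product.

Primer A (AACAGAAG) matches the top strand at positions 7–14; it acts as a forward primer.
Primer B's reverse complement is ACCCGATCG, matching the top strand at positions 50–58; it acts as a reverse primer.
The 3' ends face each other across positions 7–58, giving a 52 bp product.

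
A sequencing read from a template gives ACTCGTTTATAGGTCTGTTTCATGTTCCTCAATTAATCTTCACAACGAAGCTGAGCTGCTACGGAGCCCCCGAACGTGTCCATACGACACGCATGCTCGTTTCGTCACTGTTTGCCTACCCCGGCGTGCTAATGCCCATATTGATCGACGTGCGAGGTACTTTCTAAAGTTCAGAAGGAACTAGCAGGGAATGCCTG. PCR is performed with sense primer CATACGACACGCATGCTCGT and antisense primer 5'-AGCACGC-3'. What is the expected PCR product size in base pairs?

Scanning the template, CATACGACACGCATGCTCGT occurs at positions 81–100; this primer anneals to the bottom strand there with its 3' end pointing downstream.
Reverse complement of the reverse primer: GCGTGCT. This occurs on the top strand at positions 124–130.
The product runs from position 81 to position 130, so its length is 130 − 81 + 1 = 50 bp.

50 bp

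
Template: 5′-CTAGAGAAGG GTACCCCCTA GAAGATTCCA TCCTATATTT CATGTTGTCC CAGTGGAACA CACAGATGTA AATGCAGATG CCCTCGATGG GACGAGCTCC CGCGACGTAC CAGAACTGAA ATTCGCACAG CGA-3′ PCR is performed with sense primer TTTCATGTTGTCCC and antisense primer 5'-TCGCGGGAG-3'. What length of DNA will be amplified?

68 bp

The forward primer matches the template at positions 38–51.
The reverse primer's reverse complement is CTCCCGCGA, which matches the template at positions 97–105.
Product length = (reverse-primer end) − (forward-primer start) + 1 = 105 − 38 + 1 = 68 bp.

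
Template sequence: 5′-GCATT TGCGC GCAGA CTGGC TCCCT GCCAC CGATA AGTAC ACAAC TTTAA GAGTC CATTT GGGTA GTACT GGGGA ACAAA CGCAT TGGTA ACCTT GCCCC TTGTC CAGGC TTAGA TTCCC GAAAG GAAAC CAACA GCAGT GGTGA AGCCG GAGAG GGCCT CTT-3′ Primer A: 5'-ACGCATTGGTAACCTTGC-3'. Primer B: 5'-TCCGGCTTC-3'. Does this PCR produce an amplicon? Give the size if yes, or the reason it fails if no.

Primer A (ACGCATTGGTAACCTTGC) matches the top strand at positions 80–97; it acts as a forward primer.
Primer B's reverse complement is GAAGCCGGA, matching the top strand at positions 144–152; it acts as a reverse primer.
The 3' ends face each other across positions 80–152, giving a 73 bp product.

Yes — a 73 bp product.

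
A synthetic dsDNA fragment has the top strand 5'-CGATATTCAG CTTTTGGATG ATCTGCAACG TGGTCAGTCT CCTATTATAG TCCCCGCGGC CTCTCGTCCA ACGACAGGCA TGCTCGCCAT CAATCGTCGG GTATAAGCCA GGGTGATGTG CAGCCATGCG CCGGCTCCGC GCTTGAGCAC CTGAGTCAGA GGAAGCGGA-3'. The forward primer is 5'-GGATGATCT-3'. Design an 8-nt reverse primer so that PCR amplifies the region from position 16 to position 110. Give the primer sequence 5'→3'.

5'-TGGCTTAT-3'

The product's 3' end on the top strand is position 110.
The reverse primer anneals to the top strand over positions 103–110, i.e. to ATAAGCCA.
Its sequence written 5'→3' is the reverse complement: TGGCTTAT.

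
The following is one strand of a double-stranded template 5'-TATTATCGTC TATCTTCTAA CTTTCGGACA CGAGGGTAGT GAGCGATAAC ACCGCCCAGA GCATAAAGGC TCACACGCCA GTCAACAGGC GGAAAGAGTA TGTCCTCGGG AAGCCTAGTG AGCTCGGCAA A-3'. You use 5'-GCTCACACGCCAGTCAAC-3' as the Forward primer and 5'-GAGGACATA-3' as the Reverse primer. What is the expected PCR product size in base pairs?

Forward primer GCTCACACGCCAGTCAAC is found on the top strand at positions 69–86.
Taking the reverse complement of GAGGACATA gives TATGTCCTC, found at positions 99–107 on the template; the primer anneals here to the top strand with its 3' end pointing upstream.
Amplicon spans positions 69–107: 39 bp.

39 bp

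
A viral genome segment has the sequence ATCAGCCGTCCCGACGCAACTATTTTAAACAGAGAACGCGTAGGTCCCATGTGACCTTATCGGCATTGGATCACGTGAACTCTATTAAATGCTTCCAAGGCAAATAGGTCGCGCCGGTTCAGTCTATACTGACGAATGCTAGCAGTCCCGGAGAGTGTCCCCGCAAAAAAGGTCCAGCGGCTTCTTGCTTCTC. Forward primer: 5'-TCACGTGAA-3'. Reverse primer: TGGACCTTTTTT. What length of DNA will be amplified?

Scanning the template, TCACGTGAA occurs at positions 71–79; this primer anneals to the bottom strand there with its 3' end pointing downstream.
Reverse complement of the reverse primer: AAAAAAGGTCCA. This occurs on the top strand at positions 165–176.
Product length = (reverse-primer end) − (forward-primer start) + 1 = 176 − 71 + 1 = 106 bp.

106 bp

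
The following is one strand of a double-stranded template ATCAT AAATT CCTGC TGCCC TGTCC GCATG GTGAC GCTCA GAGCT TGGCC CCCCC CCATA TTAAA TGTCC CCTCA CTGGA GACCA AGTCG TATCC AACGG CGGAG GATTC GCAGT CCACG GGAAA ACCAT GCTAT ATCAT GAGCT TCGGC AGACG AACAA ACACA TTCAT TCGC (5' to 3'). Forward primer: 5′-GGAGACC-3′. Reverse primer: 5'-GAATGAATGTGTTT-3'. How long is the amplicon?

The forward primer matches the template at positions 78–84.
Reverse complement of the reverse primer: AAACACATTCATTC. This occurs on the top strand at positions 159–172.
The product runs from position 78 to position 172, so its length is 172 − 78 + 1 = 95 bp.

95 bp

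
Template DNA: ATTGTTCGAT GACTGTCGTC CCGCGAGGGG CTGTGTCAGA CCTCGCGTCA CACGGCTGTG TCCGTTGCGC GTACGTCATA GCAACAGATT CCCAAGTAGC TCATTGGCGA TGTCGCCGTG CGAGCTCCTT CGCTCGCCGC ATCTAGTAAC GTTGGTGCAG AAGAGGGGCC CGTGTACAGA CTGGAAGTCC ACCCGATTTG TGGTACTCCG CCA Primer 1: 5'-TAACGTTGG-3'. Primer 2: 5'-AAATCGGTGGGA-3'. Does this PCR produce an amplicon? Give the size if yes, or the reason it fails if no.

No product — primer 2 has no binding site in the template.

Primer 2 (AAATCGGTGGGA) does not match the top strand, and its reverse complement TCCCACCGATTT does not match either.
With no annealing site for primer 2, no amplification occurs.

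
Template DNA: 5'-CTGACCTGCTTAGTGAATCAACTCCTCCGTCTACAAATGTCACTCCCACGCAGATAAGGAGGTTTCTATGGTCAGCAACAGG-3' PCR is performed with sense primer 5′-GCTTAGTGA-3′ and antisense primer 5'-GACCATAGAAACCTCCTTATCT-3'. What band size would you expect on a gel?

66 bp

The forward primer matches the template at positions 8–16.
Reverse complement of the reverse primer: AGATAAGGAGGTTTCTATGGTC. This occurs on the top strand at positions 52–73.
Product length = (reverse-primer end) − (forward-primer start) + 1 = 73 − 8 + 1 = 66 bp.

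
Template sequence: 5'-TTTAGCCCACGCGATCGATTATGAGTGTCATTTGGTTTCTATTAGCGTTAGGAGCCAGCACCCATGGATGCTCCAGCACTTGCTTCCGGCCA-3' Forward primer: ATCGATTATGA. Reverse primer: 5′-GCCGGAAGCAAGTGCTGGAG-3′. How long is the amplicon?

77 bp

Scanning the template, ATCGATTATGA occurs at positions 14–24; this primer anneals to the bottom strand there with its 3' end pointing downstream.
The reverse primer's reverse complement is CTCCAGCACTTGCTTCCGGC, which matches the template at positions 71–90.
The product runs from position 14 to position 90, so its length is 90 − 14 + 1 = 77 bp.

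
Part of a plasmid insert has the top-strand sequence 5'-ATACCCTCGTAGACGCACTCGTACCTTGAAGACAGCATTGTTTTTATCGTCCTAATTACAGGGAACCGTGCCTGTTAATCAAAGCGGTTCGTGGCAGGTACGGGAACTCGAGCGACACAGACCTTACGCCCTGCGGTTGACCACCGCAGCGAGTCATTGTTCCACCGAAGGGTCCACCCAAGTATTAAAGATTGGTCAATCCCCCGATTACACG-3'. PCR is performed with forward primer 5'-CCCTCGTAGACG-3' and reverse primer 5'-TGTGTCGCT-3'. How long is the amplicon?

116 bp

Scanning the template, CCCTCGTAGACG occurs at positions 4–15; this primer anneals to the bottom strand there with its 3' end pointing downstream.
Taking the reverse complement of TGTGTCGCT gives AGCGACACA, found at positions 111–119 on the template; the primer anneals here to the top strand with its 3' end pointing upstream.
The product runs from position 4 to position 119, so its length is 119 − 4 + 1 = 116 bp.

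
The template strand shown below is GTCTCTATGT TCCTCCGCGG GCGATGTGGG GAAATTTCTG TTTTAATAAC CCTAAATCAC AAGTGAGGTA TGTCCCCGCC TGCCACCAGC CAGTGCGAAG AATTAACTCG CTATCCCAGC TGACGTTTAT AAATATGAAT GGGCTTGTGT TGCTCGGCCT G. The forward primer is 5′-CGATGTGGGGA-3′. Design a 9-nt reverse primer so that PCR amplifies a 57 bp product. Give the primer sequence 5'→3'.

5'-CGGGGACAT-3'

The forward primer binds at positions 22–32, so a 57 bp product ends at position 22 + 57 − 1 = 78.
The reverse primer anneals to the top strand over positions 70–78, i.e. to ATGTCCCCG.
Its sequence written 5'→3' is the reverse complement: CGGGGACAT.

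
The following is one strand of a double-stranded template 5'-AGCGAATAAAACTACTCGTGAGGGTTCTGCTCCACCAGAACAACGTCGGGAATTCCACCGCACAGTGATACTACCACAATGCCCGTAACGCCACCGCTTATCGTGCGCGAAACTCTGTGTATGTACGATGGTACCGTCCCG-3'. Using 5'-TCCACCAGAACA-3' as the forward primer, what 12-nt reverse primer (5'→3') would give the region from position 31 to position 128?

5'-TCGTACATACAC-3'

The product's 3' end on the top strand is position 128.
The reverse primer anneals to the top strand over positions 117–128, i.e. to GTGTATGTACGA.
Its sequence written 5'→3' is the reverse complement: TCGTACATACAC.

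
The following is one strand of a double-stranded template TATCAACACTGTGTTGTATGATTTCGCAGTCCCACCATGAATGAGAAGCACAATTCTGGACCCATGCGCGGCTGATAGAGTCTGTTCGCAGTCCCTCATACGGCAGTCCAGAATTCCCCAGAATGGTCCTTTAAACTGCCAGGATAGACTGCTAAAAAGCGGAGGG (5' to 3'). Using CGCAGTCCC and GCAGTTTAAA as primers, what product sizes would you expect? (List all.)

The forward primer CGCAGTCCC matches the top strand at positions 25–33, 87–95.
The reverse primer's reverse complement is TTTAAACTGC, matching at positions 130–139.
Each forward site pairs with the reverse site to give a product ending at position 139: sizes 115, 53 bp.

115 bp, 53 bp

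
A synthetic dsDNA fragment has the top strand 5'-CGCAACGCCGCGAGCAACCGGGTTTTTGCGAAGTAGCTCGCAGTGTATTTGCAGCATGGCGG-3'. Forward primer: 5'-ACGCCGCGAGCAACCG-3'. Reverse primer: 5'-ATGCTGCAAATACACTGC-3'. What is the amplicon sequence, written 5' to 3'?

5'-ACGCCGCGAGCAACCGGGTTTTTGCGAAGTAGCTCGCAGTGTATTTGCAGCAT-3'

Scanning the template, ACGCCGCGAGCAACCG occurs at positions 5–20; this primer anneals to the bottom strand there with its 3' end pointing downstream.
Taking the reverse complement of ATGCTGCAAATACACTGC gives GCAGTGTATTTGCAGCAT, found at positions 40–57 on the template; the primer anneals here to the top strand with its 3' end pointing upstream.
The product is the template from position 5 through 57 (53 bp).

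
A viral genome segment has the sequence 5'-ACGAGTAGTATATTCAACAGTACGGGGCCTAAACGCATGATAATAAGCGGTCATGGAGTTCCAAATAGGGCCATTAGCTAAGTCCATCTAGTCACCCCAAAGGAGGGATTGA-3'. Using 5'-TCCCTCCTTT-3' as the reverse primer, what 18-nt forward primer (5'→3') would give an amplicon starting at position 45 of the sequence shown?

5'-AAGCGGTCATGGAGTTCC-3'

The reverse primer's reverse complement AAAGGAGGGA matches the template at positions 99–108; the product starts at position 45.
The forward primer is identical to the top strand over positions 45–62: AAGCGGTCATGGAGTTCC.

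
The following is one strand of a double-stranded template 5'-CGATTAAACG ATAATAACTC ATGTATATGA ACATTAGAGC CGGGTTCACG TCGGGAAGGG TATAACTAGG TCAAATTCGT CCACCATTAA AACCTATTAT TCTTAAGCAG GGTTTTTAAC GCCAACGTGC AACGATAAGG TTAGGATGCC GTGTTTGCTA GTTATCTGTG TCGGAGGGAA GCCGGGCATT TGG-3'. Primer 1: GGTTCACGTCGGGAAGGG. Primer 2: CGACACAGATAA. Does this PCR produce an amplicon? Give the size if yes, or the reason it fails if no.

Primer 1 (GGTTCACGTCGGGAAGGG) matches the top strand at positions 43–60; it acts as a forward primer.
Primer 2's reverse complement is TTATCTGTGTCG, matching the top strand at positions 162–173; it acts as a reverse primer.
The 3' ends face each other across positions 43–173, giving a 131 bp product.

Yes — a 131 bp product.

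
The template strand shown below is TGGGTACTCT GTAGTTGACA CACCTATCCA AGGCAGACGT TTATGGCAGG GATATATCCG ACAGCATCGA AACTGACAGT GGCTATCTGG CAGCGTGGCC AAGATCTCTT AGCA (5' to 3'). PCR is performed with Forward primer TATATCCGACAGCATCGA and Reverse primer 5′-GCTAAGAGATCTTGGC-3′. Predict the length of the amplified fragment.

61 bp

Forward primer TATATCCGACAGCATCGA is found on the top strand at positions 53–70.
The reverse primer's reverse complement is GCCAAGATCTCTTAGC, which matches the template at positions 98–113.
Amplicon spans positions 53–113: 61 bp.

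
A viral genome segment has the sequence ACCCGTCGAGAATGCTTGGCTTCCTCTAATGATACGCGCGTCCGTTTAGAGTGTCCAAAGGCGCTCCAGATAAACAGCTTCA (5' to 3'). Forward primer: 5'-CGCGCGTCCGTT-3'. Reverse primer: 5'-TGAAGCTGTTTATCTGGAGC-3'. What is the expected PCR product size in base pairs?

Scanning the template, CGCGCGTCCGTT occurs at positions 35–46; this primer anneals to the bottom strand there with its 3' end pointing downstream.
Reverse complement of the reverse primer: GCTCCAGATAAACAGCTTCA. This occurs on the top strand at positions 63–82.
Product length = (reverse-primer end) − (forward-primer start) + 1 = 82 − 35 + 1 = 48 bp.

48 bp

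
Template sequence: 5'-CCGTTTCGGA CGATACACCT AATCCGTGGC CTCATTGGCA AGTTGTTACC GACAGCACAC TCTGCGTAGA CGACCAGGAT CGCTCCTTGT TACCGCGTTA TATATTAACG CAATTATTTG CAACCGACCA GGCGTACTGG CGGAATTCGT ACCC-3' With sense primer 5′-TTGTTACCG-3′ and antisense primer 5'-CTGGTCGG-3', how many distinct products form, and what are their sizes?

The forward primer TTGTTACCG matches the top strand at positions 43–51, 87–95.
The reverse primer's reverse complement is CCGACCAG, matching at positions 124–131.
Each forward site pairs with the reverse site to give a product ending at position 131: sizes 89, 45 bp.

Two products: 89 bp, 45 bp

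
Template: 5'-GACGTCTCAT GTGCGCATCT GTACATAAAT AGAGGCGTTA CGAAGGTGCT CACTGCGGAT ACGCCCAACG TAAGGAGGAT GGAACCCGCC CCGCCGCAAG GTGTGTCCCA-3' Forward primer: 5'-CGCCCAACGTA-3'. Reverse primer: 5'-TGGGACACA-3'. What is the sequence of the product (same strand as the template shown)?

5'-CGCCCAACGTAAGGAGGATGGAACCCGCCCCGCCGCAAGGTGTGTCCCA-3'

Scanning the template, CGCCCAACGTA occurs at positions 62–72; this primer anneals to the bottom strand there with its 3' end pointing downstream.
The reverse primer's reverse complement is TGTGTCCCA, which matches the template at positions 102–110.
The product is the template from position 62 through 110 (49 bp).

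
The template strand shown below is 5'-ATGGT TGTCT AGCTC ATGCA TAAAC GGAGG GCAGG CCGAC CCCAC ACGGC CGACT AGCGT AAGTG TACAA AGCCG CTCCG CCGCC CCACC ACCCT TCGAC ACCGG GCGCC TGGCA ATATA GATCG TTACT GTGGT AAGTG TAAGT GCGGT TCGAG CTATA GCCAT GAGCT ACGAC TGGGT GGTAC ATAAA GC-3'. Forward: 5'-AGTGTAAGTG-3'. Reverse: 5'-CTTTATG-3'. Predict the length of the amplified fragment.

The forward primer matches the template at positions 137–146.
The reverse primer's reverse complement is CATAAAG, which matches the template at positions 185–191.
Product length = (reverse-primer end) − (forward-primer start) + 1 = 191 − 137 + 1 = 55 bp.

55 bp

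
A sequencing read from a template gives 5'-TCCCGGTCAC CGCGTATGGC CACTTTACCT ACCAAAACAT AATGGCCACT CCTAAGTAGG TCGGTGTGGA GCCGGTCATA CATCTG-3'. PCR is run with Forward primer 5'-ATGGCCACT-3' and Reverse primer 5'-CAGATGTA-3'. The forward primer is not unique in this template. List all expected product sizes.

71 bp, 45 bp

The forward primer ATGGCCACT matches the top strand at positions 16–24, 42–50.
The reverse primer's reverse complement is TACATCTG, matching at positions 79–86.
Each forward site pairs with the reverse site to give a product ending at position 86: sizes 71, 45 bp.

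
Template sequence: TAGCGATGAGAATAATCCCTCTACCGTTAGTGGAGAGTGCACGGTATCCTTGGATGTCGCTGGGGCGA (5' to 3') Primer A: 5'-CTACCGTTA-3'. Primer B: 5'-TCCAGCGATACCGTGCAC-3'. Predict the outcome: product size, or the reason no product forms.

Primer B (TCCAGCGATACCGTGCAC) does not match the top strand, and its reverse complement GTGCACGGTATCGCTGGA does not match either.
With no annealing site for primer B, no amplification occurs.

No product — primer B has no binding site in the template.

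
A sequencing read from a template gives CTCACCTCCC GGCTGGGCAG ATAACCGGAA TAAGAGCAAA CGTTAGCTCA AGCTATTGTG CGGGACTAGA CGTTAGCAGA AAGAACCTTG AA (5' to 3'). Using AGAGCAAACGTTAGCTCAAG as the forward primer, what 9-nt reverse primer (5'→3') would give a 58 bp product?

The forward primer binds at positions 33–52, so a 58 bp product ends at position 33 + 58 − 1 = 90.
The reverse primer anneals to the top strand over positions 82–90, i.e. to AGAACCTTG.
Its sequence written 5'→3' is the reverse complement: CAAGGTTCT.

5'-CAAGGTTCT-3'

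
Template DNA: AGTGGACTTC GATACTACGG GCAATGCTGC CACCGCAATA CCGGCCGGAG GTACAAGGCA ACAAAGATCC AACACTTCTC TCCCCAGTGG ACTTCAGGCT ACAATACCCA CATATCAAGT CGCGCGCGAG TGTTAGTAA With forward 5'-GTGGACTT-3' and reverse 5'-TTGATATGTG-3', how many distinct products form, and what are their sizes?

Two products: 117 bp, 32 bp

The forward primer GTGGACTT matches the top strand at positions 2–9, 87–94.
The reverse primer's reverse complement is CACATATCAA, matching at positions 109–118.
Each forward site pairs with the reverse site to give a product ending at position 118: sizes 117, 32 bp.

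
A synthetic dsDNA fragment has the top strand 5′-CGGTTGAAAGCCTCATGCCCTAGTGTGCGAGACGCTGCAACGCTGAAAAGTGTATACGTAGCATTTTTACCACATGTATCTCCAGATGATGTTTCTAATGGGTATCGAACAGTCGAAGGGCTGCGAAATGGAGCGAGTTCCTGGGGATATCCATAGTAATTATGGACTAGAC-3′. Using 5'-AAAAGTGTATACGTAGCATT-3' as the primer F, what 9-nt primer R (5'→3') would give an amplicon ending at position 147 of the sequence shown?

5'-TCCCCAGGA-3'

The forward primer binds at positions 46–65; the product's 3' end on the top strand is position 147.
The reverse primer anneals to the top strand over positions 139–147, i.e. to TCCTGGGGA.
Its sequence written 5'→3' is the reverse complement: TCCCCAGGA.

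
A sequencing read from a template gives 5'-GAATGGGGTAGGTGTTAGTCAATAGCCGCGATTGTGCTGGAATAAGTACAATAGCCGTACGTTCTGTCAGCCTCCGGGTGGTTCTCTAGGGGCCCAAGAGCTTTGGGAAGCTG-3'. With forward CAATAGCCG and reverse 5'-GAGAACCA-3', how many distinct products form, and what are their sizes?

Two products: 67 bp, 38 bp

The forward primer CAATAGCCG matches the top strand at positions 20–28, 49–57.
The reverse primer's reverse complement is TGGTTCTC, matching at positions 79–86.
Each forward site pairs with the reverse site to give a product ending at position 86: sizes 67, 38 bp.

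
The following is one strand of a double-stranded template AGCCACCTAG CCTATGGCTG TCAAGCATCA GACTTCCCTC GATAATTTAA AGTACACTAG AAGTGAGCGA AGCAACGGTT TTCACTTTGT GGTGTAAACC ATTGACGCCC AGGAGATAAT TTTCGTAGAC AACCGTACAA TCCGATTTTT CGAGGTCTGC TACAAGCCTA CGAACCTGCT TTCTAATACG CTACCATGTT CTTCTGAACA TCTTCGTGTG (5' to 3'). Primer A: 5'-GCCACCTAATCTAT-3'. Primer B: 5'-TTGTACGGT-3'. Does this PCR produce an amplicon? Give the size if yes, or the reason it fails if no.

Primer A (GCCACCTAATCTAT) does not match the top strand, and its reverse complement ATAGATTAGGTGGC does not match either.
With no annealing site for primer A, no amplification occurs.

No product — primer A has no binding site in the template.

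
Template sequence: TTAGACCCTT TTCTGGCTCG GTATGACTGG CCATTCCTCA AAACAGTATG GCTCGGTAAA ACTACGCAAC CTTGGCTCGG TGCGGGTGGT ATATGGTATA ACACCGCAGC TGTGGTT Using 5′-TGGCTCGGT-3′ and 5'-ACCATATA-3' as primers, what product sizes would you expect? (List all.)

The forward primer TGGCTCGGT matches the top strand at positions 14–22, 49–57, 73–81.
The reverse primer's reverse complement is TATATGGT, matching at positions 90–97.
Each forward site pairs with the reverse site to give a product ending at position 97: sizes 84, 49, 25 bp.

84 bp, 49 bp, 25 bp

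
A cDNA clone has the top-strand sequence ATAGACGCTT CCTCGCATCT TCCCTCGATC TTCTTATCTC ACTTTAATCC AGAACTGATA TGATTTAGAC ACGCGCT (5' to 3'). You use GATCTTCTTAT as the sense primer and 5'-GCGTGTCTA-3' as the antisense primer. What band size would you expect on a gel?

The forward primer matches the template at positions 27–37.
Taking the reverse complement of GCGTGTCTA gives TAGACACGC, found at positions 66–74 on the template; the primer anneals here to the top strand with its 3' end pointing upstream.
Product length = (reverse-primer end) − (forward-primer start) + 1 = 74 − 27 + 1 = 48 bp.

48 bp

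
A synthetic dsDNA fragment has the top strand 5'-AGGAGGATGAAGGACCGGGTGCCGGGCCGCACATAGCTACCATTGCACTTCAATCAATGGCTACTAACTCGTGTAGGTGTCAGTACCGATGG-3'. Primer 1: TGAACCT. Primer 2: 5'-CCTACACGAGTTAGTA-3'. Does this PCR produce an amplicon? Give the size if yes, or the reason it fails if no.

Primer 1 (TGAACCT) does not match the top strand, and its reverse complement AGGTTCA does not match either.
With no annealing site for primer 1, no amplification occurs.

No product — primer 1 has no binding site in the template.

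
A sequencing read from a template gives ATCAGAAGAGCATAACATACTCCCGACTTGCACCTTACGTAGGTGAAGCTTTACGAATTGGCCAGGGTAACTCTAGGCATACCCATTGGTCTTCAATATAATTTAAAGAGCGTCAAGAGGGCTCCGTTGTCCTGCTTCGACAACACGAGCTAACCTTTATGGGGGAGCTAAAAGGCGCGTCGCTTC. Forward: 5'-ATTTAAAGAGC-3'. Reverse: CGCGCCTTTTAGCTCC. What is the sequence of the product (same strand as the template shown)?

Scanning the template, ATTTAAAGAGC occurs at positions 101–111; this primer anneals to the bottom strand there with its 3' end pointing downstream.
Reverse complement of the reverse primer: GGAGCTAAAAGGCGCG. This occurs on the top strand at positions 164–179.
The product is the template from position 101 through 179 (79 bp).

5'-ATTTAAAGAGCGTCAAGAGGGCTCCGTTGTCCTGCTTCGACAACACGAGCTAACCTTTATGGGGGAGCTAAAAGGCGCG-3'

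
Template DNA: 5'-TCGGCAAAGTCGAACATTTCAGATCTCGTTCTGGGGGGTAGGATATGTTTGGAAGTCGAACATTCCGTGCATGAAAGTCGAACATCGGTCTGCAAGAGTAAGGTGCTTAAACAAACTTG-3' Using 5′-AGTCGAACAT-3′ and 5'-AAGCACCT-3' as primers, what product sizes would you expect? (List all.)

The forward primer AGTCGAACAT matches the top strand at positions 8–17, 54–63, 76–85.
The reverse primer's reverse complement is AGGTGCTT, matching at positions 101–108.
Each forward site pairs with the reverse site to give a product ending at position 108: sizes 101, 55, 33 bp.

101 bp, 55 bp, 33 bp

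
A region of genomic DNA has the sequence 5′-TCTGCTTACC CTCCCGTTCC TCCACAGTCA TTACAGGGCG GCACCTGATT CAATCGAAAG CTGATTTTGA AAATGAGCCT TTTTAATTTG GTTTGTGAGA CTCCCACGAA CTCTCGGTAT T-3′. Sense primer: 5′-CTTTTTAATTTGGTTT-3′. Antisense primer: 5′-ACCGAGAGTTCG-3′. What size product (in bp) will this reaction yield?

Scanning the template, CTTTTTAATTTGGTTT occurs at positions 79–94; this primer anneals to the bottom strand there with its 3' end pointing downstream.
Taking the reverse complement of ACCGAGAGTTCG gives CGAACTCTCGGT, found at positions 107–118 on the template; the primer anneals here to the top strand with its 3' end pointing upstream.
The product runs from position 79 to position 118, so its length is 118 − 79 + 1 = 40 bp.

40 bp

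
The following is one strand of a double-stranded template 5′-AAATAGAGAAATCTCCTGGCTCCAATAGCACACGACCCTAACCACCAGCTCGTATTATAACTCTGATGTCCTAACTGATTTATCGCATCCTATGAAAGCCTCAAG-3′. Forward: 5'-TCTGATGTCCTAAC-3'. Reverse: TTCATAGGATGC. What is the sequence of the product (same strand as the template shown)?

5'-TCTGATGTCCTAACTGATTTATCGCATCCTATGAA-3'

The forward primer matches the template at positions 62–75.
The reverse primer's reverse complement is GCATCCTATGAA, which matches the template at positions 85–96.
The product is the template from position 62 through 96 (35 bp).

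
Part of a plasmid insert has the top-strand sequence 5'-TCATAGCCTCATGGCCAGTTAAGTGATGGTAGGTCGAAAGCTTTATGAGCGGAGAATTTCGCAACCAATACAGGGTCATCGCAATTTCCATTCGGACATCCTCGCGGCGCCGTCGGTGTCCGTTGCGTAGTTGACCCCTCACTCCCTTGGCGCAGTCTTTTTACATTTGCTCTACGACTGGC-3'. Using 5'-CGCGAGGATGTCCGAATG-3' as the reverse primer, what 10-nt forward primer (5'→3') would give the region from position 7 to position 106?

The reverse primer's reverse complement CATTCGGACATCCTCGCG matches the template at positions 89–106; the product starts at position 7.
The forward primer is identical to the top strand over positions 7–16: CCTCATGGCC.

5'-CCTCATGGCC-3'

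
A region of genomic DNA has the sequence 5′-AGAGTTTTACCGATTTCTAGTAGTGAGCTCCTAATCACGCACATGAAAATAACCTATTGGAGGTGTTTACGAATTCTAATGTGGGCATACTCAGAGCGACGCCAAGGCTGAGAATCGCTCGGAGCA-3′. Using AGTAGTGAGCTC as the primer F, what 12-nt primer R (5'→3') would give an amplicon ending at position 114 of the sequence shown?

The forward primer binds at positions 19–30; the product's 3' end on the top strand is position 114.
The reverse primer anneals to the top strand over positions 103–114, i.e. to CAAGGCTGAGAA.
Its sequence written 5'→3' is the reverse complement: TTCTCAGCCTTG.

5'-TTCTCAGCCTTG-3'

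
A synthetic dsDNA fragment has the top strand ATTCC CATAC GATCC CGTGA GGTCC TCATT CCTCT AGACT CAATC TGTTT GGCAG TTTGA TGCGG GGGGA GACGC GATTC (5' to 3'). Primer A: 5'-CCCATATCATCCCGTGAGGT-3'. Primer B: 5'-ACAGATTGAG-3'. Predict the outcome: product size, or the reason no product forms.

No product — primer A has no binding site in the template.

Primer A (CCCATATCATCCCGTGAGGT) does not match the top strand, and its reverse complement ACCTCACGGGATGATATGGG does not match either.
With no annealing site for primer A, no amplification occurs.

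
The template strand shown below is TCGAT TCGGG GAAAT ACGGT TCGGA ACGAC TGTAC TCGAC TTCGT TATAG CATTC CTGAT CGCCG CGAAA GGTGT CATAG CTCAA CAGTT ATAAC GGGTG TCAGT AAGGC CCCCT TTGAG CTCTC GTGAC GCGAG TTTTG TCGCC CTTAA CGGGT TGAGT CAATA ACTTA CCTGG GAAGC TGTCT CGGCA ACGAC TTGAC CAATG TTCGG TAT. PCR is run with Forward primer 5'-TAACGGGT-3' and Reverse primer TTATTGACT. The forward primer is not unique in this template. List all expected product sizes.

75 bp, 19 bp

The forward primer TAACGGGT matches the top strand at positions 92–99, 148–155.
The reverse primer's reverse complement is AGTCAATAA, matching at positions 158–166.
Each forward site pairs with the reverse site to give a product ending at position 166: sizes 75, 19 bp.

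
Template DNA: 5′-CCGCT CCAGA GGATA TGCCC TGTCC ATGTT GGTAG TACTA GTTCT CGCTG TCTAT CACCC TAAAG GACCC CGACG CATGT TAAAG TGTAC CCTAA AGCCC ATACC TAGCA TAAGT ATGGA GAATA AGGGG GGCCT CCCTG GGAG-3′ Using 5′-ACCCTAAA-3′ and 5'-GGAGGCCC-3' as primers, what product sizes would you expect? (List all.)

81 bp, 49 bp

The forward primer ACCCTAAA matches the top strand at positions 57–64, 89–96.
The reverse primer's reverse complement is GGGCCTCC, matching at positions 130–137.
Each forward site pairs with the reverse site to give a product ending at position 137: sizes 81, 49 bp.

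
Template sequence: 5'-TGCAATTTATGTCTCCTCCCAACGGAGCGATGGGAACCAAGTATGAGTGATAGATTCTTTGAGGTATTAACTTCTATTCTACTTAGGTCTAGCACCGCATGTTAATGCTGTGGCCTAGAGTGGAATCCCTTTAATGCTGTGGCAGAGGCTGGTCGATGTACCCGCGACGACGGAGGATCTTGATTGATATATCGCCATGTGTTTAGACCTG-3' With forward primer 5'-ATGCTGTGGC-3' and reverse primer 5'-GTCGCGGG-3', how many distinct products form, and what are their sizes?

The forward primer ATGCTGTGGC matches the top strand at positions 105–114, 134–143.
The reverse primer's reverse complement is CCCGCGAC, matching at positions 161–168.
Each forward site pairs with the reverse site to give a product ending at position 168: sizes 64, 35 bp.

Two products: 64 bp, 35 bp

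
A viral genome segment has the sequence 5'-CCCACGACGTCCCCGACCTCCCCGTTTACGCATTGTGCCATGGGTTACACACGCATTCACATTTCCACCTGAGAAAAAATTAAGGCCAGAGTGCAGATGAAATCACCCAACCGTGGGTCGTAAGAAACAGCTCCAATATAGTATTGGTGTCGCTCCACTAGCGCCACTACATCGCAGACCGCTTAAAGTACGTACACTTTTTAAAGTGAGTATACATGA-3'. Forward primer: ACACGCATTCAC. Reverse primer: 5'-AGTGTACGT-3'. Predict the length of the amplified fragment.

Forward primer ACACGCATTCAC is found on the top strand at positions 49–60.
The reverse primer's reverse complement is ACGTACACT, which matches the template at positions 190–198.
The product runs from position 49 to position 198, so its length is 198 − 49 + 1 = 150 bp.

150 bp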